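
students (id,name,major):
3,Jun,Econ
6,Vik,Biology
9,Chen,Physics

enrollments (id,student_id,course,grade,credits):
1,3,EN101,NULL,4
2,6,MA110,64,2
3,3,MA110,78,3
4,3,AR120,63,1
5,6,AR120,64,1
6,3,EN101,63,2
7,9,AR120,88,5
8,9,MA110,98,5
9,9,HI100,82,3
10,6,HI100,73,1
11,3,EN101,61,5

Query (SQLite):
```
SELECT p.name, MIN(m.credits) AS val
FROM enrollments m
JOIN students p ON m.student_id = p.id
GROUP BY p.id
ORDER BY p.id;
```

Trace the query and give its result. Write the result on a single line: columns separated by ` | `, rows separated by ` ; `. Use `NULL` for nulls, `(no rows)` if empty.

Jun | 1 ; Vik | 1 ; Chen | 3

Join each enrollments row to its students via student_id.
Group joined rows by students.id; compute MIN(m.credits) per group.
  3: ids {1, 3, 4, 6, 11} → MIN(m.credits)=1
  6: ids {2, 5, 10} → MIN(m.credits)=1
  9: ids {7, 8, 9} → MIN(m.credits)=3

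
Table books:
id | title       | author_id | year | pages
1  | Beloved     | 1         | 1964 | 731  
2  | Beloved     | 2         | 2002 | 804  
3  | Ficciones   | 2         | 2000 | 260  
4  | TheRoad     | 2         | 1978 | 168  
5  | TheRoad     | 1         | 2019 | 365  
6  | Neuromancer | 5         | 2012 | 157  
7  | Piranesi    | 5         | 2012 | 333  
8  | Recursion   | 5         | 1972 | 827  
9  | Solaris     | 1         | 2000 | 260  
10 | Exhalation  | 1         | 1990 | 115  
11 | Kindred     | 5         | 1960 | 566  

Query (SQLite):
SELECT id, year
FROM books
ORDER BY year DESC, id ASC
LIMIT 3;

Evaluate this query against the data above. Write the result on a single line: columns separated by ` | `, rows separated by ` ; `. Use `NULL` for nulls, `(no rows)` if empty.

Sort by year desc, tiebreak id asc: (2019, id=5), (2012, id=6), (2012, id=7), (2002, id=2), (2000, id=3), (2000, id=9) …. Take first 3.

5 | 2019 ; 6 | 2012 ; 7 | 2012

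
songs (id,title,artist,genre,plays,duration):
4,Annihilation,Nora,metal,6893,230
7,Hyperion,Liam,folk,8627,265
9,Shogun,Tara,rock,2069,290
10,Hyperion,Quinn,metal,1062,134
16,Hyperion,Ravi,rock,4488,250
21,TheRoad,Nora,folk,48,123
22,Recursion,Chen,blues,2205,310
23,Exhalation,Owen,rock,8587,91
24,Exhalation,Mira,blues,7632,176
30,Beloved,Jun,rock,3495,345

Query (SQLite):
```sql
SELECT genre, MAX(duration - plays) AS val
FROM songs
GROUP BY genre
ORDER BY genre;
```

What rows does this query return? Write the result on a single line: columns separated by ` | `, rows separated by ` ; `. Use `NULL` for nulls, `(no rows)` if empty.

blues | -1895 ; folk | 75 ; metal | -928 ; rock | -1779

For each row compute duration - plays.
Group by genre; take MAX of the expression per group.
  blues: ids {22, 24} → MAX(duration - plays)=-1895
  folk: ids {7, 21} → MAX(duration - plays)=75
  metal: ids {4, 10} → MAX(duration - plays)=-928
  rock: ids {9, 16, 23, 30} → MAX(duration - plays)=-1779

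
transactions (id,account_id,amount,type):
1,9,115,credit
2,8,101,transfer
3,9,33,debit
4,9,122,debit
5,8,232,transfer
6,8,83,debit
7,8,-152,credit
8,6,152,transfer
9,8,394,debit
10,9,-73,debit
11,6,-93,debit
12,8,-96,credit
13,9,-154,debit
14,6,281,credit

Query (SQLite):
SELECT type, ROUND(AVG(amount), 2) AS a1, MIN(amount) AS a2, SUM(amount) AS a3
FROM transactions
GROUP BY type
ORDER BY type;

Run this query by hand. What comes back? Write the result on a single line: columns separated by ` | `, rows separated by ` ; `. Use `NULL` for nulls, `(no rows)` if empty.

credit | 37 | -152 | 148 ; debit | 44.57 | -154 | 312 ; transfer | 161.67 | 101 | 485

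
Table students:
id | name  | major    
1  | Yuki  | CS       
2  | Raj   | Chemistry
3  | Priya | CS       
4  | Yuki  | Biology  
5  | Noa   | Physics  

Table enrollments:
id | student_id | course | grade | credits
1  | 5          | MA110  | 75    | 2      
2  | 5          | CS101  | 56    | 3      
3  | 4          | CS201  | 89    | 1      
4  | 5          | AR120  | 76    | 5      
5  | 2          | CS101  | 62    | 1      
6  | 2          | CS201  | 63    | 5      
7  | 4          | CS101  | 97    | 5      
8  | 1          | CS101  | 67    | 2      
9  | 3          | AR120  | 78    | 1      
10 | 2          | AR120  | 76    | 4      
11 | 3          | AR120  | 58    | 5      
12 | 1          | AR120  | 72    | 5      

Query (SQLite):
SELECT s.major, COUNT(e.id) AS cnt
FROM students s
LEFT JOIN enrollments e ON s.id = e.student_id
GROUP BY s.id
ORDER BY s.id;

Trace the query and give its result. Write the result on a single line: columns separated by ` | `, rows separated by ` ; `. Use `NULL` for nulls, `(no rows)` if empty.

CS | 2 ; Chemistry | 3 ; CS | 2 ; Biology | 2 ; Physics | 3

LEFT JOIN keeps every students row; unmatched ones get NULL for enrollments columns.
Group by students.id and compute COUNT(e.id). COUNT(col) of an all-NULL group is 0.
  1: ids {8, 12} → COUNT(e.id)=2
  2: ids {5, 6, 10} → COUNT(e.id)=3
  3: ids {9, 11} → COUNT(e.id)=2
  4: ids {3, 7} → COUNT(e.id)=2
  5: ids {1, 2, 4} → COUNT(e.id)=3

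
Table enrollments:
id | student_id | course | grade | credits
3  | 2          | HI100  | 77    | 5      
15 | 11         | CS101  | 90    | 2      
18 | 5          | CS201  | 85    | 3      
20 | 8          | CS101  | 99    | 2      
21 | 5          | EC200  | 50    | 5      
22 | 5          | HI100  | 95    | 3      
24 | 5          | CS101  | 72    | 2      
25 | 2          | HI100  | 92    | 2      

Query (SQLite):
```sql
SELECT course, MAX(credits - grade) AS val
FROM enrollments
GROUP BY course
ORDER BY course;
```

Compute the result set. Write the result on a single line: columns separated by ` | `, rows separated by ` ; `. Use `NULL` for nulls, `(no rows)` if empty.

For each row compute credits - grade.
Group by course; take MAX of the expression per group.
  CS101: ids {15, 20, 24} → MAX(credits - grade)=-70
  CS201: ids {18} → MAX(credits - grade)=-82
  EC200: ids {21} → MAX(credits - grade)=-45
  HI100: ids {3, 22, 25} → MAX(credits - grade)=-72

CS101 | -70 ; CS201 | -82 ; EC200 | -45 ; HI100 | -72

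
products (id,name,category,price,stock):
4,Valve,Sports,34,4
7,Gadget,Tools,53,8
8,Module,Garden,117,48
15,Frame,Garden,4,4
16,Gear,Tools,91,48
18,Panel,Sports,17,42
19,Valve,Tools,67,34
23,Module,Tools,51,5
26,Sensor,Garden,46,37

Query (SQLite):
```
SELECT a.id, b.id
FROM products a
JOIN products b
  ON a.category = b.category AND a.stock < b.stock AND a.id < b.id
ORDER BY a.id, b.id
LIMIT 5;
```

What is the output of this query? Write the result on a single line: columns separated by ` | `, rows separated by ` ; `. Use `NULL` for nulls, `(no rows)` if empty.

Pairs (a,b) with same category, a.stock < b.stock, a.id < b.id.
category groups: Garden:{8,15,26} Sports:{4,18} Tools:{7,16,19,23}
Ordered by (a.id, b.id); first 5.

4 | 18 ; 7 | 16 ; 7 | 19 ; 15 | 26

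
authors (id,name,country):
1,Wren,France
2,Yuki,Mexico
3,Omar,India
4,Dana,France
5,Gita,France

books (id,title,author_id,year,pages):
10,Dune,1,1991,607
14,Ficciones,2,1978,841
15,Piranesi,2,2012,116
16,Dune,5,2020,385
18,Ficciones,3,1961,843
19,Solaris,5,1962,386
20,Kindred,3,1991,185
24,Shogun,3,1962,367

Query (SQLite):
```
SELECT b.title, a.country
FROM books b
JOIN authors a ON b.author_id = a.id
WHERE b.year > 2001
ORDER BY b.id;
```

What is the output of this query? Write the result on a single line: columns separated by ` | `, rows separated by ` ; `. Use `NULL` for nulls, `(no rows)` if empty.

Piranesi | Mexico ; Dune | France

Each books row matches the authors row where author_id = authors.id.
Then keep rows with b.year > 2001.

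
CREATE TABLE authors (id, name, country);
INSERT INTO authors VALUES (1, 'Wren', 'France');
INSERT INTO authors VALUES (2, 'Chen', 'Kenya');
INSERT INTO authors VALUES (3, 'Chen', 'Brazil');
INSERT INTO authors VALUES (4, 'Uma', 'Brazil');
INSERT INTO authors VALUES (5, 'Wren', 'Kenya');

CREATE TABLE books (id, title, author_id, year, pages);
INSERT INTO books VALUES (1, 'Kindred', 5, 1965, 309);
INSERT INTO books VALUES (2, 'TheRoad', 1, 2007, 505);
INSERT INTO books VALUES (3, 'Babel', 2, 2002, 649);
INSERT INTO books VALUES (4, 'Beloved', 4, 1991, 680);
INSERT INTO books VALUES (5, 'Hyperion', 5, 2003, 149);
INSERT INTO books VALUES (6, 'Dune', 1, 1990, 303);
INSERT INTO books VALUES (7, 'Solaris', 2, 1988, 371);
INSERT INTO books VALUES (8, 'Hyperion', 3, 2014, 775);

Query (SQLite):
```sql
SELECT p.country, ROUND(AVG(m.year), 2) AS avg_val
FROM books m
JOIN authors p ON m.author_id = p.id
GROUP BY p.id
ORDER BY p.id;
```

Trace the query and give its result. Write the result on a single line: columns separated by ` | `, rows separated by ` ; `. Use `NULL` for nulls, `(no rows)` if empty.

France | 1998.5 ; Kenya | 1995 ; Brazil | 2014 ; Brazil | 1991 ; Kenya | 1984

Join each books row to its authors via author_id.
Group joined rows by authors.id; compute ROUND(AVG(m.year), 2) per group.
  1: ids {2, 6} → ROUND(AVG(m.year), 2)=1998.5
  2: ids {3, 7} → ROUND(AVG(m.year), 2)=1995
  3: ids {8} → ROUND(AVG(m.year), 2)=2014
  4: ids {4} → ROUND(AVG(m.year), 2)=1991
  5: ids {1, 5} → ROUND(AVG(m.year), 2)=1984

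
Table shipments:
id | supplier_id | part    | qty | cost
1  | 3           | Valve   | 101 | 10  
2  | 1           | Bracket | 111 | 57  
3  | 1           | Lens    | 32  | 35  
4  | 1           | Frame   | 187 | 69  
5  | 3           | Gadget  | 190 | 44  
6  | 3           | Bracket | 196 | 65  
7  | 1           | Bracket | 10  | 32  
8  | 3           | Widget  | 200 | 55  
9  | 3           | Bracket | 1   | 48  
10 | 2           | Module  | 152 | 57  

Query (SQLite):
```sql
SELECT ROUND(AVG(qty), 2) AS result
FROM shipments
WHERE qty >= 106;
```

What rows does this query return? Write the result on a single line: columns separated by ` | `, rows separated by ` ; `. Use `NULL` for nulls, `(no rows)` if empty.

Rows where qty >= 106 → qty values: [111, 187, 190, 196, 200, 152].
AVG = 1036 / 6 (rounded to 2 dp).

172.67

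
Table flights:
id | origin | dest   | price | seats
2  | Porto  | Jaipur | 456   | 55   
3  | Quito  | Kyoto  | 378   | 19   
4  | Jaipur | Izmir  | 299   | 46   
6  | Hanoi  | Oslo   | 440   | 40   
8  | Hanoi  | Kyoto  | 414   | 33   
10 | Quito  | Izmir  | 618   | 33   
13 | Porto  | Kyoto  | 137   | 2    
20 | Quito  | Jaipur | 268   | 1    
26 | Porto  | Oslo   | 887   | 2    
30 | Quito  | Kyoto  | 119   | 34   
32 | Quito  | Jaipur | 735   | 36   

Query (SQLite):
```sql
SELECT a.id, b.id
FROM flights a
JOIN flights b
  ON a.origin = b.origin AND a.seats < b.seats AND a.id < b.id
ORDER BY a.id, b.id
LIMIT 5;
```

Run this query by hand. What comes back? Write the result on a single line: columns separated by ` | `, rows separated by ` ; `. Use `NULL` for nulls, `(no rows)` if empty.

Pairs (a,b) with same origin, a.seats < b.seats, a.id < b.id.
origin groups: Hanoi:{6,8} Jaipur:{4} Porto:{2,13,26} Quito:{3,10,20,30,32}
Ordered by (a.id, b.id); first 5.

3 | 10 ; 3 | 30 ; 3 | 32 ; 10 | 30 ; 10 | 32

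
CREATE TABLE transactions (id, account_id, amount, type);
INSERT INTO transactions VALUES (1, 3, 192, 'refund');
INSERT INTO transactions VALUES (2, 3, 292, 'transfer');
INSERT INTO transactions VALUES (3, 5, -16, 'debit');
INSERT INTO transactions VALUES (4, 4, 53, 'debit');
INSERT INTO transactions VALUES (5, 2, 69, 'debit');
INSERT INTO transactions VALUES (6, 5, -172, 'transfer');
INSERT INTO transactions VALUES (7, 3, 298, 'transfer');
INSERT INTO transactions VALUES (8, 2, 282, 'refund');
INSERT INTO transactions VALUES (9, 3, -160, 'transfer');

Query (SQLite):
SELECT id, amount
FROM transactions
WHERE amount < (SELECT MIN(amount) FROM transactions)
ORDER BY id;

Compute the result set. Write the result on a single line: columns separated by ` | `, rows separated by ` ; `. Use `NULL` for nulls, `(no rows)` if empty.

Scalar subquery: MIN(amount) over all transactions rows = -172.
Keep rows where amount < that value.

(no rows)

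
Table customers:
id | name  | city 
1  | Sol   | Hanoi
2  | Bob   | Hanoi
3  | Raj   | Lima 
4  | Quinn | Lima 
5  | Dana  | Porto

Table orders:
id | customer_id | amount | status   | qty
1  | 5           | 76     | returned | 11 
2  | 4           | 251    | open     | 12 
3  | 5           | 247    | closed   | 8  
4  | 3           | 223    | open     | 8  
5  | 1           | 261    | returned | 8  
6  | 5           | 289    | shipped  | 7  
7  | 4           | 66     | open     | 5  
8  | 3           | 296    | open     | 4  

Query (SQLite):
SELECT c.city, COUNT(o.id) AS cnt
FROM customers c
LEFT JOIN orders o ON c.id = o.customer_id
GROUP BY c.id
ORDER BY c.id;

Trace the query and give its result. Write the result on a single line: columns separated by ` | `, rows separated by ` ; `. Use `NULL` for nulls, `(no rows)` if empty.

Hanoi | 1 ; Hanoi | 0 ; Lima | 2 ; Lima | 2 ; Porto | 3

LEFT JOIN keeps every customers row; unmatched ones get NULL for orders columns.
Group by customers.id and compute COUNT(o.id). COUNT(col) of an all-NULL group is 0.
  1: ids {5} → COUNT(o.id)=1
  2: ids {—} → COUNT(o.id)=0
  3: ids {4, 8} → COUNT(o.id)=2
  4: ids {2, 7} → COUNT(o.id)=2
  5: ids {1, 3, 6} → COUNT(o.id)=3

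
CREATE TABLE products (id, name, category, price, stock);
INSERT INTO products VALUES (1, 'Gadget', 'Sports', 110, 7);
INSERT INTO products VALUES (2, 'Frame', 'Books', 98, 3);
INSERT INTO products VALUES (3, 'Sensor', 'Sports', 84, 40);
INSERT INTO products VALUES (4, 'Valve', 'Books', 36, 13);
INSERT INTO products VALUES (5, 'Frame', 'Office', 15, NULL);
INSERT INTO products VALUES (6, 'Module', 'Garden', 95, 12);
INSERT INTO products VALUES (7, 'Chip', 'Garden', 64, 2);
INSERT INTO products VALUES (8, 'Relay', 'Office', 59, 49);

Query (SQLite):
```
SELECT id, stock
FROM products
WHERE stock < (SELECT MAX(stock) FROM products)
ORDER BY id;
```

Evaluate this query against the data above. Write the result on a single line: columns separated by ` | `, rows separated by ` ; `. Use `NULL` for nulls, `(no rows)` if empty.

Scalar subquery: MAX(stock) over all products rows = 49.
Keep rows where stock < that value.

1 | 7 ; 2 | 3 ; 3 | 40 ; 4 | 13 ; 6 | 12 ; 7 | 2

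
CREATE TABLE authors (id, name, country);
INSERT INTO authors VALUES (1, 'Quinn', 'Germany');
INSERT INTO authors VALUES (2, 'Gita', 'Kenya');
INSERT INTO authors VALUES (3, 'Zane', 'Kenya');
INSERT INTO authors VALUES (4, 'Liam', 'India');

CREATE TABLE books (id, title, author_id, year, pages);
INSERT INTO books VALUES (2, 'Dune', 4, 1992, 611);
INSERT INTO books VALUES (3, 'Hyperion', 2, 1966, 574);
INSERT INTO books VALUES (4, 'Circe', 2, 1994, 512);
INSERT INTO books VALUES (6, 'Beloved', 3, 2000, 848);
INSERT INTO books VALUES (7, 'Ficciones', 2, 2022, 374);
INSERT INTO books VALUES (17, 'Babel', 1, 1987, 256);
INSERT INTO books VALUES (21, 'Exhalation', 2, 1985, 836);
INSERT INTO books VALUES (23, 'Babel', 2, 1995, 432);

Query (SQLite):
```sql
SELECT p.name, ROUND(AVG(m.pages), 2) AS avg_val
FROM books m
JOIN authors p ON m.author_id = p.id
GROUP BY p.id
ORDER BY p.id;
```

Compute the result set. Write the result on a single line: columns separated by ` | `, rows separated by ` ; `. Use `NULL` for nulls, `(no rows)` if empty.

Join each books row to its authors via author_id.
Group joined rows by authors.id; compute ROUND(AVG(m.pages), 2) per group.
  1: ids {17} → ROUND(AVG(m.pages), 2)=256
  2: ids {3, 4, 7, 21, 23} → ROUND(AVG(m.pages), 2)=545.6
  3: ids {6} → ROUND(AVG(m.pages), 2)=848
  4: ids {2} → ROUND(AVG(m.pages), 2)=611

Quinn | 256 ; Gita | 545.6 ; Zane | 848 ; Liam | 611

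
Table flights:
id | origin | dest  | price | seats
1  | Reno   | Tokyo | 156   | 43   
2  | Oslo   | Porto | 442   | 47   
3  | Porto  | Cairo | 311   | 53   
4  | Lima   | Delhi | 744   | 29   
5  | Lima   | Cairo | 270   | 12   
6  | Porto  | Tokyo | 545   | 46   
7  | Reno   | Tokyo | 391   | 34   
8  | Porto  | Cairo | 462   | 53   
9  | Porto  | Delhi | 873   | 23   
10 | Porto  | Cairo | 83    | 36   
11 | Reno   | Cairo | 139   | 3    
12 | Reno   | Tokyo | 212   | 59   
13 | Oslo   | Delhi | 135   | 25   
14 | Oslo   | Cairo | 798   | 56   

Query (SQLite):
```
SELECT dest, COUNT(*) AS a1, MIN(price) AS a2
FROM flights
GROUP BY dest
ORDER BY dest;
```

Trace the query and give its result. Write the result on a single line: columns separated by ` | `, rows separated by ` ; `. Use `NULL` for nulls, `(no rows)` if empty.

Cairo | 6 | 83 ; Delhi | 3 | 135 ; Porto | 1 | 442 ; Tokyo | 4 | 156

Group flights by dest.
Per group compute: COUNT(*), MIN(price).
  Cairo: ids {3, 5, 8, 10, 11, 14} → COUNT(*)=6, MIN(price)=83
  Delhi: ids {4, 9, 13} → COUNT(*)=3, MIN(price)=135
  Porto: ids {2} → COUNT(*)=1, MIN(price)=442
  Tokyo: ids {1, 6, 7, 12} → COUNT(*)=4, MIN(price)=156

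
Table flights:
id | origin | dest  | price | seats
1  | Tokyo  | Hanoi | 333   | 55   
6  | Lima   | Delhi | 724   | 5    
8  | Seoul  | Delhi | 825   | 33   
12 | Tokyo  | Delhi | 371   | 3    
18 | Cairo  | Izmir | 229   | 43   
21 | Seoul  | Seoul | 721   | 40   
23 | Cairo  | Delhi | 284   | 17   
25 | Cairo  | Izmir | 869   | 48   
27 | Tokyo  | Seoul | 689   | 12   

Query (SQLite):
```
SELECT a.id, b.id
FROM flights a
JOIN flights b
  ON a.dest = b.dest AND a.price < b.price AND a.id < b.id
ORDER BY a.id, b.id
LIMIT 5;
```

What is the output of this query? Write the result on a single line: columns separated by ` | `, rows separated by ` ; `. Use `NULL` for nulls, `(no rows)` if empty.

Pairs (a,b) with same dest, a.price < b.price, a.id < b.id.
dest groups: Delhi:{6,8,12,23} Hanoi:{1} Izmir:{18,25} Seoul:{21,27}
Ordered by (a.id, b.id); first 5.

6 | 8 ; 18 | 25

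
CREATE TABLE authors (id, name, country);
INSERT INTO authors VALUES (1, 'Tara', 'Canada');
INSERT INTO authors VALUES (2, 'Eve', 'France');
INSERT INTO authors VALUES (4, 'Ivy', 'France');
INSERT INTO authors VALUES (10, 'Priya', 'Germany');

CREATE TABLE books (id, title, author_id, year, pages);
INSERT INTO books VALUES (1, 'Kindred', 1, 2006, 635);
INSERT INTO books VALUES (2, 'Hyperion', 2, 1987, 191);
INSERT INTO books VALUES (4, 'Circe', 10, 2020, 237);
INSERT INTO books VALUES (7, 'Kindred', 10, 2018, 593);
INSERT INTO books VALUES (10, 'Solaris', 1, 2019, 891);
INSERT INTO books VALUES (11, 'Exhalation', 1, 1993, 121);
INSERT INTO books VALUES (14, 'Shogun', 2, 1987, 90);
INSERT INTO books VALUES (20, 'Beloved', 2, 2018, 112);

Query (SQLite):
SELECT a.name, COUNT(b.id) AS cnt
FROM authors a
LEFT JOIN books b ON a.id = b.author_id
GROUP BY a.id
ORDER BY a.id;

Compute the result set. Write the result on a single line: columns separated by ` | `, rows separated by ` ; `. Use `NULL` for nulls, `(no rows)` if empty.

Tara | 3 ; Eve | 3 ; Ivy | 0 ; Priya | 2

LEFT JOIN keeps every authors row; unmatched ones get NULL for books columns.
Group by authors.id and compute COUNT(b.id). COUNT(col) of an all-NULL group is 0.
  1: ids {1, 10, 11} → COUNT(b.id)=3
  2: ids {2, 14, 20} → COUNT(b.id)=3
  4: ids {—} → COUNT(b.id)=0
  10: ids {4, 7} → COUNT(b.id)=2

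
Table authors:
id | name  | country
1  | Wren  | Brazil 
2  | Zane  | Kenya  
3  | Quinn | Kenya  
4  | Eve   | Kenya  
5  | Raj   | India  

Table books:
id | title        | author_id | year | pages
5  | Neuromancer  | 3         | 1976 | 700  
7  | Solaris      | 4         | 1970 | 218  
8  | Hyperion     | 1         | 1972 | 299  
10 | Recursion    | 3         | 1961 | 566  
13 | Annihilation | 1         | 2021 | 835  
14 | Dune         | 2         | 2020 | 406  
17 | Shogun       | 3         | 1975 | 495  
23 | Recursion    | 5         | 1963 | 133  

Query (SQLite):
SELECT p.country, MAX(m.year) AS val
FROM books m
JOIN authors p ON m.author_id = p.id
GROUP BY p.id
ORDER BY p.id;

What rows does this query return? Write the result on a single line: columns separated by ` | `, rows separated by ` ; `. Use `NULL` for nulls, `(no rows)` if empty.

Join each books row to its authors via author_id.
Group joined rows by authors.id; compute MAX(m.year) per group.
  1: ids {8, 13} → MAX(m.year)=2021
  2: ids {14} → MAX(m.year)=2020
  3: ids {5, 10, 17} → MAX(m.year)=1976
  4: ids {7} → MAX(m.year)=1970
  5: ids {23} → MAX(m.year)=1963

Brazil | 2021 ; Kenya | 2020 ; Kenya | 1976 ; Kenya | 1970 ; India | 1963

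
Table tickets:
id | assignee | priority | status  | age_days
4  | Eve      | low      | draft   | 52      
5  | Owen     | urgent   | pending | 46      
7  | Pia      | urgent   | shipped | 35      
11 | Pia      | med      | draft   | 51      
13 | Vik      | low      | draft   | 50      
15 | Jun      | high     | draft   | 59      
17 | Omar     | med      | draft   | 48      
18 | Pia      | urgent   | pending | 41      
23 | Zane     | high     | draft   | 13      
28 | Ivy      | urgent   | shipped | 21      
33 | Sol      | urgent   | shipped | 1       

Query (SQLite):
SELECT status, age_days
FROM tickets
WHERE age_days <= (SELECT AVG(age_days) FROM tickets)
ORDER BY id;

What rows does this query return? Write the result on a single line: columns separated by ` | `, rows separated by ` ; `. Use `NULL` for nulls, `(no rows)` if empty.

Scalar subquery: AVG(age_days) over all tickets rows = 37.909091 (≈; comparison uses full precision).
Keep rows where age_days <= that value.

shipped | 35 ; draft | 13 ; shipped | 21 ; shipped | 1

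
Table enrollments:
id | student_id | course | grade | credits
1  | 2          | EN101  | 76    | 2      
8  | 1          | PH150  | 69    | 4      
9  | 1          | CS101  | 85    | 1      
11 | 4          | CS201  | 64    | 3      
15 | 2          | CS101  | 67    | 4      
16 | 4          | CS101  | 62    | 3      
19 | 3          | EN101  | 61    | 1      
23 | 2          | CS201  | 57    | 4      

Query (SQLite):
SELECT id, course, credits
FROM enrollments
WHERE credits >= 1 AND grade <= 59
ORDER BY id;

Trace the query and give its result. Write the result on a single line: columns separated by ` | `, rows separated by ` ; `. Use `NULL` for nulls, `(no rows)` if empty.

credits >= 1: ids {1, 8, 9, 11, 15, 16, 19, 23}
grade <= 59: ids {23}
Combine with AND.

23 | CS201 | 4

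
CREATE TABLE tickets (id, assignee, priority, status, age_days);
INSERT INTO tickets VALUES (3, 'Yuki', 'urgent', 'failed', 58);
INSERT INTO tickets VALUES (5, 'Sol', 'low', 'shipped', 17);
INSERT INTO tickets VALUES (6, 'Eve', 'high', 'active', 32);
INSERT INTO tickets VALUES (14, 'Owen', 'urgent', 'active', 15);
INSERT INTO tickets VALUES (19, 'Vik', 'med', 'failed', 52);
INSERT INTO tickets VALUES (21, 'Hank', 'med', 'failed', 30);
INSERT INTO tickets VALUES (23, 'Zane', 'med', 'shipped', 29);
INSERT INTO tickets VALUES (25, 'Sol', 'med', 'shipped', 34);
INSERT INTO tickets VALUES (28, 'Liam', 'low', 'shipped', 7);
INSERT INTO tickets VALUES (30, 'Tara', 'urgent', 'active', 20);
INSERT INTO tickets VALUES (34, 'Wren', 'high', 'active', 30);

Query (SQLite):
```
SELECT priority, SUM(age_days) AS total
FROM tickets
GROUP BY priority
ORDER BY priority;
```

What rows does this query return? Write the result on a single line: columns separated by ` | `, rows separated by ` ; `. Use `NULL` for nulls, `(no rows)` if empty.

high | 62 ; low | 24 ; med | 145 ; urgent | 93

Partition tickets by priority; compute SUM(age_days) within each group.
  high: ids {6, 34} → SUM(age_days)=62
  low: ids {5, 28} → SUM(age_days)=24
  med: ids {19, 21, 23, 25} → SUM(age_days)=145
  urgent: ids {3, 14, 30} → SUM(age_days)=93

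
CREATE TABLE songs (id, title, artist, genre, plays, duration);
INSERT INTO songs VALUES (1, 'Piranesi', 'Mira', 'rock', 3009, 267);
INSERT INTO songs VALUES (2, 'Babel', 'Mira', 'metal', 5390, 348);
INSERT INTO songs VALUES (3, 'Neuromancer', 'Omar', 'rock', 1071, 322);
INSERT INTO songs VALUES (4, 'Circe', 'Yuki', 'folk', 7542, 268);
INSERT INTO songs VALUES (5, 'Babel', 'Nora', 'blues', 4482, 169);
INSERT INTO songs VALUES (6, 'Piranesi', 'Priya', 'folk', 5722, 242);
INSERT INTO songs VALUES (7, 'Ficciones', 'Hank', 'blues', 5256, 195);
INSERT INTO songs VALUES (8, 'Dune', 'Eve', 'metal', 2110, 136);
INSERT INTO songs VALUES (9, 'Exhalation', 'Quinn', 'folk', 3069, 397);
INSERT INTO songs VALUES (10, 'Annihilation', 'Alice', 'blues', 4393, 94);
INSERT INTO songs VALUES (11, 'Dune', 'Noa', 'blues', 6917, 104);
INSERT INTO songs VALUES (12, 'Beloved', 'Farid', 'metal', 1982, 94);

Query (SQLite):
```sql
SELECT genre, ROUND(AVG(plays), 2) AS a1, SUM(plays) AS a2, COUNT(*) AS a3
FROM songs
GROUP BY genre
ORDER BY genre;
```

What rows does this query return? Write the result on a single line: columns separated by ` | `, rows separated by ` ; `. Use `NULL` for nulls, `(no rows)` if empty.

Group songs by genre.
Per group compute: ROUND(AVG(plays), 2), SUM(plays), COUNT(*).
  blues: ids {5, 7, 10, 11} → ROUND(AVG(plays), 2)=5262, SUM(plays)=21048, COUNT(*)=4
  folk: ids {4, 6, 9} → ROUND(AVG(plays), 2)=5444.33, SUM(plays)=16333, COUNT(*)=3
  metal: ids {2, 8, 12} → ROUND(AVG(plays), 2)=3160.67, SUM(plays)=9482, COUNT(*)=3
  rock: ids {1, 3} → ROUND(AVG(plays), 2)=2040, SUM(plays)=4080, COUNT(*)=2

blues | 5262 | 21048 | 4 ; folk | 5444.33 | 16333 | 3 ; metal | 3160.67 | 9482 | 3 ; rock | 2040 | 4080 | 2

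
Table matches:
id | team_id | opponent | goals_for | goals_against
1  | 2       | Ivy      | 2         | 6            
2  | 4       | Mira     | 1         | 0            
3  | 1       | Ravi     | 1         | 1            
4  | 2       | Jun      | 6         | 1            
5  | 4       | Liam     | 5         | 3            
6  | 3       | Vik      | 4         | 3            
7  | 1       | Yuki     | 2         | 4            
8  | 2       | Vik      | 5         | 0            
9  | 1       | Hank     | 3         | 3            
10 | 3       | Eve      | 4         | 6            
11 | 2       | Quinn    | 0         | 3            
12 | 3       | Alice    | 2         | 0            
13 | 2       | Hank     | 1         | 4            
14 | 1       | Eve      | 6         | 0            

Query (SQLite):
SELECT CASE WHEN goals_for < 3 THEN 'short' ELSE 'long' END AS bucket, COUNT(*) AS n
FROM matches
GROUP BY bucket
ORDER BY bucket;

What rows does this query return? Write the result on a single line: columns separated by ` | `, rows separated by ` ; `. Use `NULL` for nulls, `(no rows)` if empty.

Bucket rows by goals_for < 3 → 'short' else 'long'; count each bucket.

long | 7 ; short | 7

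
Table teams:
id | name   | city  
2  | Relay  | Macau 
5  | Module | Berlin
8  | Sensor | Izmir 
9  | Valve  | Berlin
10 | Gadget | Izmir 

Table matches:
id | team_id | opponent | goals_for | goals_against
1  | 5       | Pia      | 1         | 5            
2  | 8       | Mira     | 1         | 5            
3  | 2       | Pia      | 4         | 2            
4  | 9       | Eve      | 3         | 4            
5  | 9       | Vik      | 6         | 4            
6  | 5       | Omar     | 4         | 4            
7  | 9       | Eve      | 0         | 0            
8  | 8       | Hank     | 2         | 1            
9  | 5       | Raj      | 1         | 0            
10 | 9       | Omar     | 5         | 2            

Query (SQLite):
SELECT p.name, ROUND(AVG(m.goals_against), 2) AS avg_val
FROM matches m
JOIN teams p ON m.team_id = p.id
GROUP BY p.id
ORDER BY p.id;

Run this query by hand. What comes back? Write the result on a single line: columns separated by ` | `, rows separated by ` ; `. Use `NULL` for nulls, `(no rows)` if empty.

Relay | 2 ; Module | 3 ; Sensor | 3 ; Valve | 2.5

Join each matches row to its teams via team_id.
Group joined rows by teams.id; compute ROUND(AVG(m.goals_against), 2) per group.
  2: ids {3} → ROUND(AVG(m.goals_against), 2)=2
  5: ids {1, 6, 9} → ROUND(AVG(m.goals_against), 2)=3
  8: ids {2, 8} → ROUND(AVG(m.goals_against), 2)=3
  9: ids {4, 5, 7, 10} → ROUND(AVG(m.goals_against), 2)=2.5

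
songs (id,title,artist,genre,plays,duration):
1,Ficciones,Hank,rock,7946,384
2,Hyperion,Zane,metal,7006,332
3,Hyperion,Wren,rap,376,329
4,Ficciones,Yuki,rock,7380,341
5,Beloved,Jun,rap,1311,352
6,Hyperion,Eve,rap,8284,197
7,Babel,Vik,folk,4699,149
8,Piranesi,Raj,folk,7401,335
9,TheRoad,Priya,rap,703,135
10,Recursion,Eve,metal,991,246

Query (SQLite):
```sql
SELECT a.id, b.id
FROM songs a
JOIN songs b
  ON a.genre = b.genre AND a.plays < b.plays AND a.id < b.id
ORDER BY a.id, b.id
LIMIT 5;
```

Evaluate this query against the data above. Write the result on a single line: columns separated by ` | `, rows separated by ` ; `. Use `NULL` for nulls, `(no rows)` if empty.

Pairs (a,b) with same genre, a.plays < b.plays, a.id < b.id.
genre groups: folk:{7,8} metal:{2,10} rap:{3,5,6,9} rock:{1,4}
Ordered by (a.id, b.id); first 5.

3 | 5 ; 3 | 6 ; 3 | 9 ; 5 | 6 ; 7 | 8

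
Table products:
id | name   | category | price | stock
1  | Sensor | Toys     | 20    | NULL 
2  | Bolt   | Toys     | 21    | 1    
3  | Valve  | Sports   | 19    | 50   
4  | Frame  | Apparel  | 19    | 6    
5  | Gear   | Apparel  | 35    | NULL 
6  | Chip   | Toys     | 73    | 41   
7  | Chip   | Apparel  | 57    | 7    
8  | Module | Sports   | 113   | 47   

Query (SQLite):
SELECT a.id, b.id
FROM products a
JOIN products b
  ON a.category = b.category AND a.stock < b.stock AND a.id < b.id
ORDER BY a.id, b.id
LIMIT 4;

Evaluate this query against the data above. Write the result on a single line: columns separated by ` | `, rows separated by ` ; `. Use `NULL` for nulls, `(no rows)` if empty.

2 | 6 ; 4 | 7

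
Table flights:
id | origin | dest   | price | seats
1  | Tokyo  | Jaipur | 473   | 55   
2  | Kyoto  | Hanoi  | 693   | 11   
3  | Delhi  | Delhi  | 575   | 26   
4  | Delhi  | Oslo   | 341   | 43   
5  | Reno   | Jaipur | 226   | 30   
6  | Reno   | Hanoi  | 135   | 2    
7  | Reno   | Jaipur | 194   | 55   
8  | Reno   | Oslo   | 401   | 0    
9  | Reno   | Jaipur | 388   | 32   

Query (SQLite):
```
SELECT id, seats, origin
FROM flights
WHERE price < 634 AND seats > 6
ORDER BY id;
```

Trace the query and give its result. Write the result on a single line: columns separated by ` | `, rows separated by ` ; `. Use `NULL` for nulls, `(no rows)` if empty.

1 | 55 | Tokyo ; 3 | 26 | Delhi ; 4 | 43 | Delhi ; 5 | 30 | Reno ; 7 | 55 | Reno ; 9 | 32 | Reno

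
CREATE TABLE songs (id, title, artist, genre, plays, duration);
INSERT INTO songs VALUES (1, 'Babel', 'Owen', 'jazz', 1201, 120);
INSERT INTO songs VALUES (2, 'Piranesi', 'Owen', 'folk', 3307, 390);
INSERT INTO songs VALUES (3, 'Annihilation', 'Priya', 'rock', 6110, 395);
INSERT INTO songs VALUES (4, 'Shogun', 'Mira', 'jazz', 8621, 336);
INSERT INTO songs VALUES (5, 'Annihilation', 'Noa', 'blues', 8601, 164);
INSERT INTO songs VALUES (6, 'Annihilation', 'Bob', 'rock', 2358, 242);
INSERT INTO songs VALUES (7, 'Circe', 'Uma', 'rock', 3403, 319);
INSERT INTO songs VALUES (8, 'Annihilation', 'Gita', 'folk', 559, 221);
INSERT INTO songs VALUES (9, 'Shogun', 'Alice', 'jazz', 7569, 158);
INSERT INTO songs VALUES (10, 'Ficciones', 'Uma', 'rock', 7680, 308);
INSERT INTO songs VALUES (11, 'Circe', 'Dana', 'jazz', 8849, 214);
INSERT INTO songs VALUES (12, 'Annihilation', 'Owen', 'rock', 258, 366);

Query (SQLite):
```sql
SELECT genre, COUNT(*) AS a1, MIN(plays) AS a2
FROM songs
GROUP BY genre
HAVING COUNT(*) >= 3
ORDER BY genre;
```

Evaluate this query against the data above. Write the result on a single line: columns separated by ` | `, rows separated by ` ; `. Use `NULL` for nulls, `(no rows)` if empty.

jazz | 4 | 1201 ; rock | 5 | 258

Group songs by genre.
Per group compute: COUNT(*), MIN(plays).
HAVING: drop groups with fewer than 3 rows.
  blues: ids {5} → COUNT(*)=1, MIN(plays)=8601
  folk: ids {2, 8} → COUNT(*)=2, MIN(plays)=559
  jazz: ids {1, 4, 9, 11} → COUNT(*)=4, MIN(plays)=1201
  rock: ids {3, 6, 7, 10, 12} → COUNT(*)=5, MIN(plays)=258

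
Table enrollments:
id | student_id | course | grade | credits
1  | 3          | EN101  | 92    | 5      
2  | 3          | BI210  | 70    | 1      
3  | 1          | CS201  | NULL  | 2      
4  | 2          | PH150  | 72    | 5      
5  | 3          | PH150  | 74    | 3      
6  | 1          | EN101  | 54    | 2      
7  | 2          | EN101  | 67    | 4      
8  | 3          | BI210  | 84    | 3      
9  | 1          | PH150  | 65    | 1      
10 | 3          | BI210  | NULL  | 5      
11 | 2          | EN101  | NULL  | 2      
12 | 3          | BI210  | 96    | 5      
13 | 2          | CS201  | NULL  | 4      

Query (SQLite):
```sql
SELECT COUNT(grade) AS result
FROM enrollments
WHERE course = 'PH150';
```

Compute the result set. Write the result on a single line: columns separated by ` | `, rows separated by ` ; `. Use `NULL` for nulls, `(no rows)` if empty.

Rows where course='PH150' → grade values: [72, 74, 65].
COUNT(grade) counts non-NULL values → 3.

3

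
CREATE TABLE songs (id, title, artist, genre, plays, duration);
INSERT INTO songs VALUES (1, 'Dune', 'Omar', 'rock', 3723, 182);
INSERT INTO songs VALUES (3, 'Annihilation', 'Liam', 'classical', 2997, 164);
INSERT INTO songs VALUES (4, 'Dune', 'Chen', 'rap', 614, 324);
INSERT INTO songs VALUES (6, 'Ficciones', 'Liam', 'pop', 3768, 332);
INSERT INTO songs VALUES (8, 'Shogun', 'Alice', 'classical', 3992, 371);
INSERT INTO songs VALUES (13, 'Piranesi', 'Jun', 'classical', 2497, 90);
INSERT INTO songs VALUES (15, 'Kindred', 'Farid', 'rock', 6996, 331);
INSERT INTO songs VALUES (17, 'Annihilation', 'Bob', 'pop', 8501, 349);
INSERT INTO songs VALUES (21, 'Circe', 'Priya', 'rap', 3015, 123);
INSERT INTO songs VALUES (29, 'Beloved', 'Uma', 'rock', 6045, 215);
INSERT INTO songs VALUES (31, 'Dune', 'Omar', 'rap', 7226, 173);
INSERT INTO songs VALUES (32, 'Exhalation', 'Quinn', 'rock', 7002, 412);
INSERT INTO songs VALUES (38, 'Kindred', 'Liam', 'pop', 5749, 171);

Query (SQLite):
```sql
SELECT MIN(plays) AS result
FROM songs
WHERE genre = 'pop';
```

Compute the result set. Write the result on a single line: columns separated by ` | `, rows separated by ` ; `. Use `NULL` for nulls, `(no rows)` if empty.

Rows where genre='pop' → plays values: [3768, 8501, 5749].
MIN of non-NULL values = 3768.

3768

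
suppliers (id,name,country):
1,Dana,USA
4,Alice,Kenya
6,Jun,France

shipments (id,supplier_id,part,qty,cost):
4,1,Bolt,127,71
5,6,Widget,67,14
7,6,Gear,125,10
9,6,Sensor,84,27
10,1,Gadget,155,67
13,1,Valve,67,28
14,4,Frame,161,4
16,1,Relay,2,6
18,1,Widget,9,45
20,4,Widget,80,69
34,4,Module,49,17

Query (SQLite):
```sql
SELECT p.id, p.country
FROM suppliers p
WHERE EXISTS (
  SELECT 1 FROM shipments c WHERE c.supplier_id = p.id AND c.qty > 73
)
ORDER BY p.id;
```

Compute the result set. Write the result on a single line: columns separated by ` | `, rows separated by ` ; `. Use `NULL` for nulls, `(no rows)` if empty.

1 | USA ; 4 | Kenya ; 6 | France

For each suppliers row, check whether any shipments with matching supplier_id has qty > 73.
Keep rows where that is true.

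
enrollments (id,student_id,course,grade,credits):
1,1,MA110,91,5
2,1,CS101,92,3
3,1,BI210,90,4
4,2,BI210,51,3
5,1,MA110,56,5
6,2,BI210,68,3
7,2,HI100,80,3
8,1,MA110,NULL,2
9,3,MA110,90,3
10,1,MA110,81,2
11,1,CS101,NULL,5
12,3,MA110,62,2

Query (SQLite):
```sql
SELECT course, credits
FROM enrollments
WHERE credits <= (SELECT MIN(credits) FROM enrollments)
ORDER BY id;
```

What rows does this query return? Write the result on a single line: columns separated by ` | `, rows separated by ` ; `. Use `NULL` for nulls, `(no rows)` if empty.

Scalar subquery: MIN(credits) over all enrollments rows = 2.
Keep rows where credits <= that value.

MA110 | 2 ; MA110 | 2 ; MA110 | 2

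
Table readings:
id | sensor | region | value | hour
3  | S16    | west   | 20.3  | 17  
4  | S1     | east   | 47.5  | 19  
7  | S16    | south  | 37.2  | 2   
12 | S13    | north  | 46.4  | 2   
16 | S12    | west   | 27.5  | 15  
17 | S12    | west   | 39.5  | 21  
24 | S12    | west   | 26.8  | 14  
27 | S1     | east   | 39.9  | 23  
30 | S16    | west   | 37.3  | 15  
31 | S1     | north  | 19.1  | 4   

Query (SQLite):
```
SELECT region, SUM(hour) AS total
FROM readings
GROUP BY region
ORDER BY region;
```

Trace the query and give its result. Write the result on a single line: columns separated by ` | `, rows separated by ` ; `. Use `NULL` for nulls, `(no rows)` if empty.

Partition readings by region; compute SUM(hour) within each group.
  east: ids {4, 27} → SUM(hour)=42
  north: ids {12, 31} → SUM(hour)=6
  south: ids {7} → SUM(hour)=2
  west: ids {3, 16, 17, 24, 30} → SUM(hour)=82

east | 42 ; north | 6 ; south | 2 ; west | 82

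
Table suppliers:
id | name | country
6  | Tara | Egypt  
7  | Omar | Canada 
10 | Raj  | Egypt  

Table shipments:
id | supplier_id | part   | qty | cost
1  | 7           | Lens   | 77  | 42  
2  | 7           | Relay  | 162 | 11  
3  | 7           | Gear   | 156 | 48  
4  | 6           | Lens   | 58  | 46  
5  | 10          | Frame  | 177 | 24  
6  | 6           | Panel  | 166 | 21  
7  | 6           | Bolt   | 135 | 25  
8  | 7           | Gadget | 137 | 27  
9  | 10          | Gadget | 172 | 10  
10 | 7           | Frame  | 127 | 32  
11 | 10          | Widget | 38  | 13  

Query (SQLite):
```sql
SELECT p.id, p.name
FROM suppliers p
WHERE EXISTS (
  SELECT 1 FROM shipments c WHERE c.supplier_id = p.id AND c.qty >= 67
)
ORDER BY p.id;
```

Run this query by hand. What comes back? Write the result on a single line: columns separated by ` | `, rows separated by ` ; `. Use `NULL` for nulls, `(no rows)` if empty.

6 | Tara ; 7 | Omar ; 10 | Raj

For each suppliers row, check whether any shipments with matching supplier_id has qty >= 67.
Keep rows where that is true.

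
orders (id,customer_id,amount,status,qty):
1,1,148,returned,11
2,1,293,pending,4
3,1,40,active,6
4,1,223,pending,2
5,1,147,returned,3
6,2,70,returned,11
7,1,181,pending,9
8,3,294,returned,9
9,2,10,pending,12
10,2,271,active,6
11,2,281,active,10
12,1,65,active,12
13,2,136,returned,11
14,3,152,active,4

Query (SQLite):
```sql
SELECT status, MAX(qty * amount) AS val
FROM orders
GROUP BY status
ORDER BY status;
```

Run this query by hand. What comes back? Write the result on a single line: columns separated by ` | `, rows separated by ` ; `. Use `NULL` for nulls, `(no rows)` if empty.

active | 2810 ; pending | 1629 ; returned | 2646

For each row compute qty * amount.
Group by status; take MAX of the expression per group.
  active: ids {3, 10, 11, 12, 14} → MAX(qty * amount)=2810
  pending: ids {2, 4, 7, 9} → MAX(qty * amount)=1629
  returned: ids {1, 5, 6, 8, 13} → MAX(qty * amount)=2646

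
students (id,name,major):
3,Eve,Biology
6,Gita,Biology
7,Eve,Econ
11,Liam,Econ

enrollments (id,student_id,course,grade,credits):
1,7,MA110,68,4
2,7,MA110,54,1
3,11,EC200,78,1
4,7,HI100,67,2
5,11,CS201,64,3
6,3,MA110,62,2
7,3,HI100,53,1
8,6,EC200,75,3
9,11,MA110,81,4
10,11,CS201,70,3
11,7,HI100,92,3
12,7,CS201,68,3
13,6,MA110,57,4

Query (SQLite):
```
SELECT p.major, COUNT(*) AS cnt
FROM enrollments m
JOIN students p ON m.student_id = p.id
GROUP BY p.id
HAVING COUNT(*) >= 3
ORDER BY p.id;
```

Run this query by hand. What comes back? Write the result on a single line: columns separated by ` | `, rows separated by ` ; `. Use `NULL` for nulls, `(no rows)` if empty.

Econ | 5 ; Econ | 4

Join each enrollments row to its students via student_id.
Group joined rows by students.id; compute COUNT(*) per group.
HAVING: keep groups with count ≥ 3.
  3: ids {6, 7} → COUNT(*)=2
  6: ids {8, 13} → COUNT(*)=2
  7: ids {1, 2, 4, 11, 12} → COUNT(*)=5
  11: ids {3, 5, 9, 10} → COUNT(*)=4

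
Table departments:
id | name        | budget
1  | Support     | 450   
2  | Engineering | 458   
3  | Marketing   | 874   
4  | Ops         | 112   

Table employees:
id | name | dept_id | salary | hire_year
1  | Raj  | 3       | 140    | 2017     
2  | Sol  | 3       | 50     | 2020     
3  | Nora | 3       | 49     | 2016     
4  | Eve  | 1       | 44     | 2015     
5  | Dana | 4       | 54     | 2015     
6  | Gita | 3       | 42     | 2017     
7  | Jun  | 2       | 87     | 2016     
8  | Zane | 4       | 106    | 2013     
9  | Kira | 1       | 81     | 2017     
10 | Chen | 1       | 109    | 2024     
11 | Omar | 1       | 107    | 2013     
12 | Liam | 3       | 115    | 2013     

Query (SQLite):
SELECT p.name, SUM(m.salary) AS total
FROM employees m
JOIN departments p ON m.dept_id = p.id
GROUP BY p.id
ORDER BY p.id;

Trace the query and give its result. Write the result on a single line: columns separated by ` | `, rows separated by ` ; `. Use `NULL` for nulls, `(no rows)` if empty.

Join each employees row to its departments via dept_id.
Group joined rows by departments.id; compute SUM(m.salary) per group.
  1: ids {4, 9, 10, 11} → SUM(m.salary)=341
  2: ids {7} → SUM(m.salary)=87
  3: ids {1, 2, 3, 6, 12} → SUM(m.salary)=396
  4: ids {5, 8} → SUM(m.salary)=160

Support | 341 ; Engineering | 87 ; Marketing | 396 ; Ops | 160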